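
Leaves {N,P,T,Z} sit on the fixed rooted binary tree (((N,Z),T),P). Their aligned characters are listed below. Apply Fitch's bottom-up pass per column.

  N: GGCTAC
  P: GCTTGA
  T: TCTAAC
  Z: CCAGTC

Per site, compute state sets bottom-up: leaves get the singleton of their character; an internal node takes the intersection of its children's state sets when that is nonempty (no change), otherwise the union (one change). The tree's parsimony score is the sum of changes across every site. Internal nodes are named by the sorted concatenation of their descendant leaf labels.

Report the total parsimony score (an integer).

[col 0] NZ: children N:{G}, Z:{C} ∪→ {C,G}; cost 1
[col 0] NTZ: children NZ:{C,G}, T:{T} ∪→ {C,G,T}; cost 1
[col 0] NPTZ: children NTZ:{C,G,T}, P:{G} ∩→ {G}; cost 0
[col 1] NZ: children N:{G}, Z:{C} ∪→ {C,G}; cost 1
[col 1] NTZ: children NZ:{C,G}, T:{C} ∩→ {C}; cost 0
[col 1] NPTZ: children NTZ:{C}, P:{C} ∩→ {C}; cost 0
[col 2] NZ: children N:{C}, Z:{A} ∪→ {A,C}; cost 1
[col 2] NTZ: children NZ:{A,C}, T:{T} ∪→ {A,C,T}; cost 1
[col 2] NPTZ: children NTZ:{A,C,T}, P:{T} ∩→ {T}; cost 0
[col 3] NZ: children N:{T}, Z:{G} ∪→ {G,T}; cost 1
[col 3] NTZ: children NZ:{G,T}, T:{A} ∪→ {A,G,T}; cost 1
[col 3] NPTZ: children NTZ:{A,G,T}, P:{T} ∩→ {T}; cost 0
[col 4] NZ: children N:{A}, Z:{T} ∪→ {A,T}; cost 1
[col 4] NTZ: children NZ:{A,T}, T:{A} ∩→ {A}; cost 0
[col 4] NPTZ: children NTZ:{A}, P:{G} ∪→ {A,G}; cost 1
[col 5] NZ: children N:{C}, Z:{C} ∩→ {C}; cost 0
[col 5] NTZ: children NZ:{C}, T:{C} ∩→ {C}; cost 0
[col 5] NPTZ: children NTZ:{C}, P:{A} ∪→ {A,C}; cost 1
per-site changes: [2, 1, 2, 2, 2, 1]; total = 10

10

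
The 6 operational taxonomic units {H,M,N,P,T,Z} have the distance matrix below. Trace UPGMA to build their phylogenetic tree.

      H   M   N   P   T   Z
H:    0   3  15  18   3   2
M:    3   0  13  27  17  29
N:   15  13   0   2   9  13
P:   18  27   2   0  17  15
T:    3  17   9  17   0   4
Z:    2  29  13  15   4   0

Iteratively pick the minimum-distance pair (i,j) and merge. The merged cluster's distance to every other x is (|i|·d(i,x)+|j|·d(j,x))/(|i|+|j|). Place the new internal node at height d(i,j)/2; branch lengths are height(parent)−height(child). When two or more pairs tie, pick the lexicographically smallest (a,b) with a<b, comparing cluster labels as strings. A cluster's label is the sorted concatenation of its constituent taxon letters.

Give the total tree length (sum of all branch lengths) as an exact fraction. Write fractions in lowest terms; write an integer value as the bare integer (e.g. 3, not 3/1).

144/5

step 1: merge (H,Z) at d=2; branch lengths H→1, Z→1; new cluster HZ
  updated: d(HZ,M)=16, d(HZ,N)=14, d(HZ,P)=33/2, d(HZ,T)=7/2
step 2: merge (N,P) at d=2; branch lengths N→1, P→1; new cluster NP
  updated: d(HZ,NP)=61/4, d(M,NP)=20, d(NP,T)=13
step 3: merge (HZ,T) at d=7/2; branch lengths HZ→3/4, T→7/4; new cluster HTZ
  updated: d(HTZ,M)=49/3, d(HTZ,NP)=29/2
step 4: merge (HTZ,NP) at d=29/2; branch lengths HTZ→11/2, NP→25/4; new cluster HNPTZ
  updated: d(HNPTZ,M)=89/5
step 5: merge (HNPTZ,M) at d=89/5; branch lengths HNPTZ→33/20, M→89/10; new cluster HMNPTZ
final tree: ((((H:1,Z:1):3/4,T:7/4):11/2,(N:1,P:1):25/4):33/20,M:89/10)
total length: 144/5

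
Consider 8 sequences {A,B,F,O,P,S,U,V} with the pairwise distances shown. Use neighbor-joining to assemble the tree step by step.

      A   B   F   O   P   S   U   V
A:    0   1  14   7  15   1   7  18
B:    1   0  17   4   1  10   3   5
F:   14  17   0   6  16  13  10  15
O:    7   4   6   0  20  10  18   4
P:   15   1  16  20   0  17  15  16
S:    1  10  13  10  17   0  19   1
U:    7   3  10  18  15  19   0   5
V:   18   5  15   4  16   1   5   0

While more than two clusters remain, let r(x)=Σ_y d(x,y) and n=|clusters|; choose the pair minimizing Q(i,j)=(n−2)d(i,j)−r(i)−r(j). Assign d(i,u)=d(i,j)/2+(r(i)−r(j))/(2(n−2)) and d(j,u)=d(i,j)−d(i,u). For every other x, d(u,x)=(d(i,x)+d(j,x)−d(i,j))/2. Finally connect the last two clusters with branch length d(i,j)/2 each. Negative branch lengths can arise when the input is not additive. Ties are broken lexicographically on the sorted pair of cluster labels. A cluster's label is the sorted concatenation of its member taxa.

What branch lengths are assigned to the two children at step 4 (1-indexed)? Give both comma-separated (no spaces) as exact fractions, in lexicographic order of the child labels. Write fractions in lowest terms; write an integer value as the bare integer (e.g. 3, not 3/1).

1. join B+P (d=1, Q=-135) ⇒ BP; edges |B|=-53/12, |P|=65/12
  updated: d(A,BP)=15/2, d(BP,F)=16, d(BP,O)=23/2, d(BP,S)=13, d(BP,U)=17/2, d(BP,V)=10
2. join A+S (d=1, Q=-213/2) ⇒ AS; edges |A|=1/4, |S|=3/4
  updated: d(AS,BP)=39/4, d(AS,F)=13, d(AS,O)=8, d(AS,U)=25/2, d(AS,V)=9
3. join F+O (d=6, Q=-167/2) ⇒ FO; edges |F|=73/16, |O|=23/16
  updated: d(AS,FO)=15/2, d(BP,FO)=43/4, d(FO,U)=11, d(FO,V)=13/2
4. join U+V (d=5, Q=-105/2) ⇒ UV; edges |U|=43/12, |V|=17/12
  updated: d(AS,UV)=33/4, d(BP,UV)=27/4, d(FO,UV)=25/4
5. join AS+FO (d=15/2, Q=-35) ⇒ AFOS; edges |AS|=4, |FO|=7/2
  updated: d(AFOS,BP)=13/2, d(AFOS,UV)=7/2
6. join AFOS+BP (d=13/2, Q=-67/4) ⇒ ABFOPS; edges |AFOS|=13/8, |BP|=39/8
  updated: d(ABFOPS,UV)=15/8
7. join ABFOPS+UV (d=15/8) ⇒ ABFOPSUV; edges |ABFOPS|=15/16, |UV|=15/16
final tree: ((((A:1/4,S:3/4):4,(F:73/16,O:23/16):7/2):13/8,(B:-53/12,P:65/12):39/8):15/16,(U:43/12,V:17/12):15/16)
total length: 231/8

43/12,17/12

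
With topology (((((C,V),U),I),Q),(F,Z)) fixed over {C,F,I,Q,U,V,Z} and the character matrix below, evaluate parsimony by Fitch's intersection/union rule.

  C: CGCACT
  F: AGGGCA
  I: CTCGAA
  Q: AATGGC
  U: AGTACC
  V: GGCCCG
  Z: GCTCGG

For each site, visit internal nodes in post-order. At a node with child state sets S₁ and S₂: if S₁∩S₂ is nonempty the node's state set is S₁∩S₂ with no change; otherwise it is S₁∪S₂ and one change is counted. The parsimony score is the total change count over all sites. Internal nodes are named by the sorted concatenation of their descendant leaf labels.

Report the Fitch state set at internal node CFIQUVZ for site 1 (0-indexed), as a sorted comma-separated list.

G

site 0, node CV: C={C} ∪ V={G} → {C,G} (+1)
site 0, node CUV: CV={C,G} ∪ U={A} → {A,C,G} (+1)
site 0, node CIUV: CUV={A,C,G} ∩ I={C} → {C} (+0)
site 0, node CIQUV: CIUV={C} ∪ Q={A} → {A,C} (+1)
site 0, node FZ: F={A} ∪ Z={G} → {A,G} (+1)
site 0, node CFIQUVZ: CIQUV={A,C} ∩ FZ={A,G} → {A} (+0)
site 1, node CV: C={G} ∩ V={G} → {G} (+0)
site 1, node CUV: CV={G} ∩ U={G} → {G} (+0)
site 1, node CIUV: CUV={G} ∪ I={T} → {G,T} (+1)
site 1, node CIQUV: CIUV={G,T} ∪ Q={A} → {A,G,T} (+1)
site 1, node FZ: F={G} ∪ Z={C} → {C,G} (+1)
site 1, node CFIQUVZ: CIQUV={A,G,T} ∩ FZ={C,G} → {G} (+0)
site 2, node CV: C={C} ∩ V={C} → {C} (+0)
site 2, node CUV: CV={C} ∪ U={T} → {C,T} (+1)
site 2, node CIUV: CUV={C,T} ∩ I={C} → {C} (+0)
site 2, node CIQUV: CIUV={C} ∪ Q={T} → {C,T} (+1)
site 2, node FZ: F={G} ∪ Z={T} → {G,T} (+1)
site 2, node CFIQUVZ: CIQUV={C,T} ∩ FZ={G,T} → {T} (+0)
site 3, node CV: C={A} ∪ V={C} → {A,C} (+1)
site 3, node CUV: CV={A,C} ∩ U={A} → {A} (+0)
site 3, node CIUV: CUV={A} ∪ I={G} → {A,G} (+1)
site 3, node CIQUV: CIUV={A,G} ∩ Q={G} → {G} (+0)
site 3, node FZ: F={G} ∪ Z={C} → {C,G} (+1)
site 3, node CFIQUVZ: CIQUV={G} ∩ FZ={C,G} → {G} (+0)
site 4, node CV: C={C} ∩ V={C} → {C} (+0)
site 4, node CUV: CV={C} ∩ U={C} → {C} (+0)
site 4, node CIUV: CUV={C} ∪ I={A} → {A,C} (+1)
site 4, node CIQUV: CIUV={A,C} ∪ Q={G} → {A,C,G} (+1)
site 4, node FZ: F={C} ∪ Z={G} → {C,G} (+1)
site 4, node CFIQUVZ: CIQUV={A,C,G} ∩ FZ={C,G} → {C,G} (+0)
site 5, node CV: C={T} ∪ V={G} → {G,T} (+1)
site 5, node CUV: CV={G,T} ∪ U={C} → {C,G,T} (+1)
site 5, node CIUV: CUV={C,G,T} ∪ I={A} → {A,C,G,T} (+1)
site 5, node CIQUV: CIUV={A,C,G,T} ∩ Q={C} → {C} (+0)
site 5, node FZ: F={A} ∪ Z={G} → {A,G} (+1)
site 5, node CFIQUVZ: CIQUV={C} ∪ FZ={A,G} → {A,C,G} (+1)
per-site changes: [4, 3, 3, 3, 3, 5]; total = 21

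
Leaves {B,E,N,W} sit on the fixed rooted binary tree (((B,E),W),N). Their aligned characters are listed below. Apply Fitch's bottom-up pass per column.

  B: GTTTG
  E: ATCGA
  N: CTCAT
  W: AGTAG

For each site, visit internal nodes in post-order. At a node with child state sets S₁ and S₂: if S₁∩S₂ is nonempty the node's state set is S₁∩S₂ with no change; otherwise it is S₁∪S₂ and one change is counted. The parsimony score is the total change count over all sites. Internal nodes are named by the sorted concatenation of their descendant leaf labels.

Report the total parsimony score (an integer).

[col 0] BE: children B:{G}, E:{A} ∪→ {A,G}; cost 1
[col 0] BEW: children BE:{A,G}, W:{A} ∩→ {A}; cost 0
[col 0] BENW: children BEW:{A}, N:{C} ∪→ {A,C}; cost 1
[col 1] BE: children B:{T}, E:{T} ∩→ {T}; cost 0
[col 1] BEW: children BE:{T}, W:{G} ∪→ {G,T}; cost 1
[col 1] BENW: children BEW:{G,T}, N:{T} ∩→ {T}; cost 0
[col 2] BE: children B:{T}, E:{C} ∪→ {C,T}; cost 1
[col 2] BEW: children BE:{C,T}, W:{T} ∩→ {T}; cost 0
[col 2] BENW: children BEW:{T}, N:{C} ∪→ {C,T}; cost 1
[col 3] BE: children B:{T}, E:{G} ∪→ {G,T}; cost 1
[col 3] BEW: children BE:{G,T}, W:{A} ∪→ {A,G,T}; cost 1
[col 3] BENW: children BEW:{A,G,T}, N:{A} ∩→ {A}; cost 0
[col 4] BE: children B:{G}, E:{A} ∪→ {A,G}; cost 1
[col 4] BEW: children BE:{A,G}, W:{G} ∩→ {G}; cost 0
[col 4] BENW: children BEW:{G}, N:{T} ∪→ {G,T}; cost 1
per-site changes: [2, 1, 2, 2, 2]; total = 9

9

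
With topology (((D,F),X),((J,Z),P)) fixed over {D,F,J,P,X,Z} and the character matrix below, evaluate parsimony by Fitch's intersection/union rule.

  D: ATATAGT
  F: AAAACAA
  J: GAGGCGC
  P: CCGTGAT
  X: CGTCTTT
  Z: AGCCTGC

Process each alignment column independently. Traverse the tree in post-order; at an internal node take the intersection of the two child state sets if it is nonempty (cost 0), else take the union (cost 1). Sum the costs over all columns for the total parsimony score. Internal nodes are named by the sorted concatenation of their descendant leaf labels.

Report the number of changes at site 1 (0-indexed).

4

[col 0] DF: children D:{A}, F:{A} ∩→ {A}; cost 0
[col 0] DFX: children DF:{A}, X:{C} ∪→ {A,C}; cost 1
[col 0] JZ: children J:{G}, Z:{A} ∪→ {A,G}; cost 1
[col 0] JPZ: children JZ:{A,G}, P:{C} ∪→ {A,C,G}; cost 1
[col 0] DFJPXZ: children DFX:{A,C}, JPZ:{A,C,G} ∩→ {A,C}; cost 0
[col 1] DF: children D:{T}, F:{A} ∪→ {A,T}; cost 1
[col 1] DFX: children DF:{A,T}, X:{G} ∪→ {A,G,T}; cost 1
[col 1] JZ: children J:{A}, Z:{G} ∪→ {A,G}; cost 1
[col 1] JPZ: children JZ:{A,G}, P:{C} ∪→ {A,C,G}; cost 1
[col 1] DFJPXZ: children DFX:{A,G,T}, JPZ:{A,C,G} ∩→ {A,G}; cost 0
[col 2] DF: children D:{A}, F:{A} ∩→ {A}; cost 0
[col 2] DFX: children DF:{A}, X:{T} ∪→ {A,T}; cost 1
[col 2] JZ: children J:{G}, Z:{C} ∪→ {C,G}; cost 1
[col 2] JPZ: children JZ:{C,G}, P:{G} ∩→ {G}; cost 0
[col 2] DFJPXZ: children DFX:{A,T}, JPZ:{G} ∪→ {A,G,T}; cost 1
[col 3] DF: children D:{T}, F:{A} ∪→ {A,T}; cost 1
[col 3] DFX: children DF:{A,T}, X:{C} ∪→ {A,C,T}; cost 1
[col 3] JZ: children J:{G}, Z:{C} ∪→ {C,G}; cost 1
[col 3] JPZ: children JZ:{C,G}, P:{T} ∪→ {C,G,T}; cost 1
[col 3] DFJPXZ: children DFX:{A,C,T}, JPZ:{C,G,T} ∩→ {C,T}; cost 0
[col 4] DF: children D:{A}, F:{C} ∪→ {A,C}; cost 1
[col 4] DFX: children DF:{A,C}, X:{T} ∪→ {A,C,T}; cost 1
[col 4] JZ: children J:{C}, Z:{T} ∪→ {C,T}; cost 1
[col 4] JPZ: children JZ:{C,T}, P:{G} ∪→ {C,G,T}; cost 1
[col 4] DFJPXZ: children DFX:{A,C,T}, JPZ:{C,G,T} ∩→ {C,T}; cost 0
[col 5] DF: children D:{G}, F:{A} ∪→ {A,G}; cost 1
[col 5] DFX: children DF:{A,G}, X:{T} ∪→ {A,G,T}; cost 1
[col 5] JZ: children J:{G}, Z:{G} ∩→ {G}; cost 0
[col 5] JPZ: children JZ:{G}, P:{A} ∪→ {A,G}; cost 1
[col 5] DFJPXZ: children DFX:{A,G,T}, JPZ:{A,G} ∩→ {A,G}; cost 0
[col 6] DF: children D:{T}, F:{A} ∪→ {A,T}; cost 1
[col 6] DFX: children DF:{A,T}, X:{T} ∩→ {T}; cost 0
[col 6] JZ: children J:{C}, Z:{C} ∩→ {C}; cost 0
[col 6] JPZ: children JZ:{C}, P:{T} ∪→ {C,T}; cost 1
[col 6] DFJPXZ: children DFX:{T}, JPZ:{C,T} ∩→ {T}; cost 0
per-site changes: [3, 4, 3, 4, 4, 3, 2]; total = 23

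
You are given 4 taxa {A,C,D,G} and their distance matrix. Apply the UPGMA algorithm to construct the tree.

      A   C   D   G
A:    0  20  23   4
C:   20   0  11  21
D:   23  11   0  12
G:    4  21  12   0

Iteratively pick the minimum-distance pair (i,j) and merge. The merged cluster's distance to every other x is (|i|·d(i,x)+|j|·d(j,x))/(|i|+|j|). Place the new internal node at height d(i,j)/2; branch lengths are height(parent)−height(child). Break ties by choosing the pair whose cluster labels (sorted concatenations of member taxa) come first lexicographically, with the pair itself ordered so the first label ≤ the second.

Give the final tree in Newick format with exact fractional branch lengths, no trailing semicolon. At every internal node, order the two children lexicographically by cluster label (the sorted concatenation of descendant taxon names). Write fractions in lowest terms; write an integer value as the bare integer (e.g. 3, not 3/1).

step 1: merge (A,G) at d=4; branch lengths A→2, G→2; new cluster AG
  updated: d(AG,C)=41/2, d(AG,D)=35/2
step 2: merge (C,D) at d=11; branch lengths C→11/2, D→11/2; new cluster CD
  updated: d(AG,CD)=19
step 3: merge (AG,CD) at d=19; branch lengths AG→15/2, CD→4; new cluster ACDG
final tree: ((A:2,G:2):15/2,(C:11/2,D:11/2):4)
total length: 53/2

((A:2,G:2):15/2,(C:11/2,D:11/2):4)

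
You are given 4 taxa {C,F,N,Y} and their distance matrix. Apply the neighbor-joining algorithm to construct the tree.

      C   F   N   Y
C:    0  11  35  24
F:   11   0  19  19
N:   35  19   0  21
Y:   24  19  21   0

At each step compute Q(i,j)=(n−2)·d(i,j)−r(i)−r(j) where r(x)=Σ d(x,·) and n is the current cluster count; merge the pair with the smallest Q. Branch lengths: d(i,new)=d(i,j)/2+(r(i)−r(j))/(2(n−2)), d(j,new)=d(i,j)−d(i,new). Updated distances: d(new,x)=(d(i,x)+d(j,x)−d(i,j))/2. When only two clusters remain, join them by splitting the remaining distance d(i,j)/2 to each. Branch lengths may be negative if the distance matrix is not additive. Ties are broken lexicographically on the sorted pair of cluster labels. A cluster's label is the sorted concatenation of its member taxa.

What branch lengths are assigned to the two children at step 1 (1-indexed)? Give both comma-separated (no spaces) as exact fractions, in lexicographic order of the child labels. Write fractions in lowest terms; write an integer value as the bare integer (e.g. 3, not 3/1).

43/4,1/4

1. join C+F (d=11, Q=-97) ⇒ CF; edges |C|=43/4, |F|=1/4
  updated: d(CF,N)=43/2, d(CF,Y)=16
2. join CF+N (d=43/2, Q=-117/2) ⇒ CFN; edges |CF|=33/4, |N|=53/4
  updated: d(CFN,Y)=31/4
3. join CFN+Y (d=31/4) ⇒ CFNY; edges |CFN|=31/8, |Y|=31/8
final tree: (((C:43/4,F:1/4):33/4,N:53/4):31/8,Y:31/8)
total length: 161/4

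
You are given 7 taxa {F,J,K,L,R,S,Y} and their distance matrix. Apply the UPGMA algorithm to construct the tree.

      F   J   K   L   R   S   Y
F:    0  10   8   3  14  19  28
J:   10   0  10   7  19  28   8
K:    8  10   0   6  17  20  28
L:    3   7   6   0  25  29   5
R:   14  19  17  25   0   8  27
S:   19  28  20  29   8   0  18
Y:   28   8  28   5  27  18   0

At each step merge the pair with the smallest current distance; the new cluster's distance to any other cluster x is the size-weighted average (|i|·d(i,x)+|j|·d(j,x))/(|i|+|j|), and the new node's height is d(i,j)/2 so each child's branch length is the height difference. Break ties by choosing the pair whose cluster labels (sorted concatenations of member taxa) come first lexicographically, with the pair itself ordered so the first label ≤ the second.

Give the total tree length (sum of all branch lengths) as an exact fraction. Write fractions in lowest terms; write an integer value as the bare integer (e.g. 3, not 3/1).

629/15

iteration 1: select F,L (d=3); attach at lengths (3/2, 3/2); label the merged cluster FL
  updated: d(FL,J)=17/2, d(FL,K)=7, d(FL,R)=39/2, d(FL,S)=24, d(FL,Y)=33/2
iteration 2: select FL,K (d=7); attach at lengths (2, 7/2); label the merged cluster FKL
  updated: d(FKL,J)=9, d(FKL,R)=56/3, d(FKL,S)=68/3, d(FKL,Y)=61/3
iteration 3: select J,Y (d=8); attach at lengths (4, 4); label the merged cluster JY
  updated: d(FKL,JY)=44/3, d(JY,R)=23, d(JY,S)=23
iteration 4: select R,S (d=8); attach at lengths (4, 4); label the merged cluster RS
  updated: d(FKL,RS)=62/3, d(JY,RS)=23
iteration 5: select FKL,JY (d=44/3); attach at lengths (23/6, 10/3); label the merged cluster FJKLY
  updated: d(FJKLY,RS)=108/5
iteration 6: select FJKLY,RS (d=108/5); attach at lengths (52/15, 34/5); label the merged cluster FJKLRSY
final tree: ((((F:3/2,L:3/2):2,K:7/2):23/6,(J:4,Y:4):10/3):52/15,(R:4,S:4):34/5)
total length: 629/15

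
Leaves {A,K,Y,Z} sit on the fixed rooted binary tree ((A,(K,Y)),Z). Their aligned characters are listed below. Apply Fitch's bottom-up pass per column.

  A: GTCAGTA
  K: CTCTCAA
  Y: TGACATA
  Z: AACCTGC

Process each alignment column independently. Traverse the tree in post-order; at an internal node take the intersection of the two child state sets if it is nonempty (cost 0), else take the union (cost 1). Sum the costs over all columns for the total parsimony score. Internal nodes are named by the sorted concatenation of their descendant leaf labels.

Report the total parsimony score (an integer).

site 0, node KY: K={C} ∪ Y={T} → {C,T} (+1)
site 0, node AKY: A={G} ∪ KY={C,T} → {C,G,T} (+1)
site 0, node AKYZ: AKY={C,G,T} ∪ Z={A} → {A,C,G,T} (+1)
site 1, node KY: K={T} ∪ Y={G} → {G,T} (+1)
site 1, node AKY: A={T} ∩ KY={G,T} → {T} (+0)
site 1, node AKYZ: AKY={T} ∪ Z={A} → {A,T} (+1)
site 2, node KY: K={C} ∪ Y={A} → {A,C} (+1)
site 2, node AKY: A={C} ∩ KY={A,C} → {C} (+0)
site 2, node AKYZ: AKY={C} ∩ Z={C} → {C} (+0)
site 3, node KY: K={T} ∪ Y={C} → {C,T} (+1)
site 3, node AKY: A={A} ∪ KY={C,T} → {A,C,T} (+1)
site 3, node AKYZ: AKY={A,C,T} ∩ Z={C} → {C} (+0)
site 4, node KY: K={C} ∪ Y={A} → {A,C} (+1)
site 4, node AKY: A={G} ∪ KY={A,C} → {A,C,G} (+1)
site 4, node AKYZ: AKY={A,C,G} ∪ Z={T} → {A,C,G,T} (+1)
site 5, node KY: K={A} ∪ Y={T} → {A,T} (+1)
site 5, node AKY: A={T} ∩ KY={A,T} → {T} (+0)
site 5, node AKYZ: AKY={T} ∪ Z={G} → {G,T} (+1)
site 6, node KY: K={A} ∩ Y={A} → {A} (+0)
site 6, node AKY: A={A} ∩ KY={A} → {A} (+0)
site 6, node AKYZ: AKY={A} ∪ Z={C} → {A,C} (+1)
per-site changes: [3, 2, 1, 2, 3, 2, 1]; total = 14

14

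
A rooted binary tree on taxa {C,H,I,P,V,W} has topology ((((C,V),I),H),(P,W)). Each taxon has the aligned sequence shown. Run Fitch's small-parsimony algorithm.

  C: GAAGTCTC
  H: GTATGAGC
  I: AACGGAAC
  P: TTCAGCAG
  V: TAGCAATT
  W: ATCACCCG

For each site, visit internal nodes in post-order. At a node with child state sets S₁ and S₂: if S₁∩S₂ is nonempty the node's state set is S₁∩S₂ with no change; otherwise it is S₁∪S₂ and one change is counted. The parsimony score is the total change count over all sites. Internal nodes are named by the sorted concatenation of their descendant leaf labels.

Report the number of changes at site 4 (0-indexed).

CV@0: {G} ∪ {T} = {G,T} (union, +1)
CIV@0: {G,T} ∪ {A} = {A,G,T} (union, +1)
CHIV@0: {A,G,T} ∩ {G} = {G} (intersection, +0)
PW@0: {T} ∪ {A} = {A,T} (union, +1)
CHIPVW@0: {G} ∪ {A,T} = {A,G,T} (union, +1)
CV@1: {A} ∩ {A} = {A} (intersection, +0)
CIV@1: {A} ∩ {A} = {A} (intersection, +0)
CHIV@1: {A} ∪ {T} = {A,T} (union, +1)
PW@1: {T} ∩ {T} = {T} (intersection, +0)
CHIPVW@1: {A,T} ∩ {T} = {T} (intersection, +0)
CV@2: {A} ∪ {G} = {A,G} (union, +1)
CIV@2: {A,G} ∪ {C} = {A,C,G} (union, +1)
CHIV@2: {A,C,G} ∩ {A} = {A} (intersection, +0)
PW@2: {C} ∩ {C} = {C} (intersection, +0)
CHIPVW@2: {A} ∪ {C} = {A,C} (union, +1)
CV@3: {G} ∪ {C} = {C,G} (union, +1)
CIV@3: {C,G} ∩ {G} = {G} (intersection, +0)
CHIV@3: {G} ∪ {T} = {G,T} (union, +1)
PW@3: {A} ∩ {A} = {A} (intersection, +0)
CHIPVW@3: {G,T} ∪ {A} = {A,G,T} (union, +1)
CV@4: {T} ∪ {A} = {A,T} (union, +1)
CIV@4: {A,T} ∪ {G} = {A,G,T} (union, +1)
CHIV@4: {A,G,T} ∩ {G} = {G} (intersection, +0)
PW@4: {G} ∪ {C} = {C,G} (union, +1)
CHIPVW@4: {G} ∩ {C,G} = {G} (intersection, +0)
CV@5: {C} ∪ {A} = {A,C} (union, +1)
CIV@5: {A,C} ∩ {A} = {A} (intersection, +0)
CHIV@5: {A} ∩ {A} = {A} (intersection, +0)
PW@5: {C} ∩ {C} = {C} (intersection, +0)
CHIPVW@5: {A} ∪ {C} = {A,C} (union, +1)
CV@6: {T} ∩ {T} = {T} (intersection, +0)
CIV@6: {T} ∪ {A} = {A,T} (union, +1)
CHIV@6: {A,T} ∪ {G} = {A,G,T} (union, +1)
PW@6: {A} ∪ {C} = {A,C} (union, +1)
CHIPVW@6: {A,G,T} ∩ {A,C} = {A} (intersection, +0)
CV@7: {C} ∪ {T} = {C,T} (union, +1)
CIV@7: {C,T} ∩ {C} = {C} (intersection, +0)
CHIV@7: {C} ∩ {C} = {C} (intersection, +0)
PW@7: {G} ∩ {G} = {G} (intersection, +0)
CHIPVW@7: {C} ∪ {G} = {C,G} (union, +1)
per-site changes: [4, 1, 3, 3, 3, 2, 3, 2]; total = 21

3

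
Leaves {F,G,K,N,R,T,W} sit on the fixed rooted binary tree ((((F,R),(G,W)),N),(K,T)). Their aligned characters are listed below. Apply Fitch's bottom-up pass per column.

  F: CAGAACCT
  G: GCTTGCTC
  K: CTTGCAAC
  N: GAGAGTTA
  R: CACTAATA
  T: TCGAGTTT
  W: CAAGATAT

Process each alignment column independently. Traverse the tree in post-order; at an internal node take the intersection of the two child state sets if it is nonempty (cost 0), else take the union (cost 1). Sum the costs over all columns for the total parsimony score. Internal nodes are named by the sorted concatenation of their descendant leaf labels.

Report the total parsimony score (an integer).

FR@0: {C} ∩ {C} = {C} (intersection, +0)
GW@0: {G} ∪ {C} = {C,G} (union, +1)
FGRW@0: {C} ∩ {C,G} = {C} (intersection, +0)
FGNRW@0: {C} ∪ {G} = {C,G} (union, +1)
KT@0: {C} ∪ {T} = {C,T} (union, +1)
FGKNRTW@0: {C,G} ∩ {C,T} = {C} (intersection, +0)
FR@1: {A} ∩ {A} = {A} (intersection, +0)
GW@1: {C} ∪ {A} = {A,C} (union, +1)
FGRW@1: {A} ∩ {A,C} = {A} (intersection, +0)
FGNRW@1: {A} ∩ {A} = {A} (intersection, +0)
KT@1: {T} ∪ {C} = {C,T} (union, +1)
FGKNRTW@1: {A} ∪ {C,T} = {A,C,T} (union, +1)
FR@2: {G} ∪ {C} = {C,G} (union, +1)
GW@2: {T} ∪ {A} = {A,T} (union, +1)
FGRW@2: {C,G} ∪ {A,T} = {A,C,G,T} (union, +1)
FGNRW@2: {A,C,G,T} ∩ {G} = {G} (intersection, +0)
KT@2: {T} ∪ {G} = {G,T} (union, +1)
FGKNRTW@2: {G} ∩ {G,T} = {G} (intersection, +0)
FR@3: {A} ∪ {T} = {A,T} (union, +1)
GW@3: {T} ∪ {G} = {G,T} (union, +1)
FGRW@3: {A,T} ∩ {G,T} = {T} (intersection, +0)
FGNRW@3: {T} ∪ {A} = {A,T} (union, +1)
KT@3: {G} ∪ {A} = {A,G} (union, +1)
FGKNRTW@3: {A,T} ∩ {A,G} = {A} (intersection, +0)
FR@4: {A} ∩ {A} = {A} (intersection, +0)
GW@4: {G} ∪ {A} = {A,G} (union, +1)
FGRW@4: {A} ∩ {A,G} = {A} (intersection, +0)
FGNRW@4: {A} ∪ {G} = {A,G} (union, +1)
KT@4: {C} ∪ {G} = {C,G} (union, +1)
FGKNRTW@4: {A,G} ∩ {C,G} = {G} (intersection, +0)
FR@5: {C} ∪ {A} = {A,C} (union, +1)
GW@5: {C} ∪ {T} = {C,T} (union, +1)
FGRW@5: {A,C} ∩ {C,T} = {C} (intersection, +0)
FGNRW@5: {C} ∪ {T} = {C,T} (union, +1)
KT@5: {A} ∪ {T} = {A,T} (union, +1)
FGKNRTW@5: {C,T} ∩ {A,T} = {T} (intersection, +0)
FR@6: {C} ∪ {T} = {C,T} (union, +1)
GW@6: {T} ∪ {A} = {A,T} (union, +1)
FGRW@6: {C,T} ∩ {A,T} = {T} (intersection, +0)
FGNRW@6: {T} ∩ {T} = {T} (intersection, +0)
KT@6: {A} ∪ {T} = {A,T} (union, +1)
FGKNRTW@6: {T} ∩ {A,T} = {T} (intersection, +0)
FR@7: {T} ∪ {A} = {A,T} (union, +1)
GW@7: {C} ∪ {T} = {C,T} (union, +1)
FGRW@7: {A,T} ∩ {C,T} = {T} (intersection, +0)
FGNRW@7: {T} ∪ {A} = {A,T} (union, +1)
KT@7: {C} ∪ {T} = {C,T} (union, +1)
FGKNRTW@7: {A,T} ∩ {C,T} = {T} (intersection, +0)
per-site changes: [3, 3, 4, 4, 3, 4, 3, 4]; total = 28

28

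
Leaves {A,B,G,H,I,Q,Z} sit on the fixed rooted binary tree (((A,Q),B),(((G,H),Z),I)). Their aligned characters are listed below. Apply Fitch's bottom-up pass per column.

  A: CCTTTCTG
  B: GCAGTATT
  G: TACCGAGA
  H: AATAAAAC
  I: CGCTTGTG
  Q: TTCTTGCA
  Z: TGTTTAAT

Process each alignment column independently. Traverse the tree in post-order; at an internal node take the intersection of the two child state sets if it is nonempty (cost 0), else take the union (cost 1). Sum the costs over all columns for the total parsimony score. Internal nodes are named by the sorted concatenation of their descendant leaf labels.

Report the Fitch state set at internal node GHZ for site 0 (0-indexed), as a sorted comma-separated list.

[col 0] AQ: children A:{C}, Q:{T} ∪→ {C,T}; cost 1
[col 0] ABQ: children AQ:{C,T}, B:{G} ∪→ {C,G,T}; cost 1
[col 0] GH: children G:{T}, H:{A} ∪→ {A,T}; cost 1
[col 0] GHZ: children GH:{A,T}, Z:{T} ∩→ {T}; cost 0
[col 0] GHIZ: children GHZ:{T}, I:{C} ∪→ {C,T}; cost 1
[col 0] ABGHIQZ: children ABQ:{C,G,T}, GHIZ:{C,T} ∩→ {C,T}; cost 0
[col 1] AQ: children A:{C}, Q:{T} ∪→ {C,T}; cost 1
[col 1] ABQ: children AQ:{C,T}, B:{C} ∩→ {C}; cost 0
[col 1] GH: children G:{A}, H:{A} ∩→ {A}; cost 0
[col 1] GHZ: children GH:{A}, Z:{G} ∪→ {A,G}; cost 1
[col 1] GHIZ: children GHZ:{A,G}, I:{G} ∩→ {G}; cost 0
[col 1] ABGHIQZ: children ABQ:{C}, GHIZ:{G} ∪→ {C,G}; cost 1
[col 2] AQ: children A:{T}, Q:{C} ∪→ {C,T}; cost 1
[col 2] ABQ: children AQ:{C,T}, B:{A} ∪→ {A,C,T}; cost 1
[col 2] GH: children G:{C}, H:{T} ∪→ {C,T}; cost 1
[col 2] GHZ: children GH:{C,T}, Z:{T} ∩→ {T}; cost 0
[col 2] GHIZ: children GHZ:{T}, I:{C} ∪→ {C,T}; cost 1
[col 2] ABGHIQZ: children ABQ:{A,C,T}, GHIZ:{C,T} ∩→ {C,T}; cost 0
[col 3] AQ: children A:{T}, Q:{T} ∩→ {T}; cost 0
[col 3] ABQ: children AQ:{T}, B:{G} ∪→ {G,T}; cost 1
[col 3] GH: children G:{C}, H:{A} ∪→ {A,C}; cost 1
[col 3] GHZ: children GH:{A,C}, Z:{T} ∪→ {A,C,T}; cost 1
[col 3] GHIZ: children GHZ:{A,C,T}, I:{T} ∩→ {T}; cost 0
[col 3] ABGHIQZ: children ABQ:{G,T}, GHIZ:{T} ∩→ {T}; cost 0
[col 4] AQ: children A:{T}, Q:{T} ∩→ {T}; cost 0
[col 4] ABQ: children AQ:{T}, B:{T} ∩→ {T}; cost 0
[col 4] GH: children G:{G}, H:{A} ∪→ {A,G}; cost 1
[col 4] GHZ: children GH:{A,G}, Z:{T} ∪→ {A,G,T}; cost 1
[col 4] GHIZ: children GHZ:{A,G,T}, I:{T} ∩→ {T}; cost 0
[col 4] ABGHIQZ: children ABQ:{T}, GHIZ:{T} ∩→ {T}; cost 0
[col 5] AQ: children A:{C}, Q:{G} ∪→ {C,G}; cost 1
[col 5] ABQ: children AQ:{C,G}, B:{A} ∪→ {A,C,G}; cost 1
[col 5] GH: children G:{A}, H:{A} ∩→ {A}; cost 0
[col 5] GHZ: children GH:{A}, Z:{A} ∩→ {A}; cost 0
[col 5] GHIZ: children GHZ:{A}, I:{G} ∪→ {A,G}; cost 1
[col 5] ABGHIQZ: children ABQ:{A,C,G}, GHIZ:{A,G} ∩→ {A,G}; cost 0
[col 6] AQ: children A:{T}, Q:{C} ∪→ {C,T}; cost 1
[col 6] ABQ: children AQ:{C,T}, B:{T} ∩→ {T}; cost 0
[col 6] GH: children G:{G}, H:{A} ∪→ {A,G}; cost 1
[col 6] GHZ: children GH:{A,G}, Z:{A} ∩→ {A}; cost 0
[col 6] GHIZ: children GHZ:{A}, I:{T} ∪→ {A,T}; cost 1
[col 6] ABGHIQZ: children ABQ:{T}, GHIZ:{A,T} ∩→ {T}; cost 0
[col 7] AQ: children A:{G}, Q:{A} ∪→ {A,G}; cost 1
[col 7] ABQ: children AQ:{A,G}, B:{T} ∪→ {A,G,T}; cost 1
[col 7] GH: children G:{A}, H:{C} ∪→ {A,C}; cost 1
[col 7] GHZ: children GH:{A,C}, Z:{T} ∪→ {A,C,T}; cost 1
[col 7] GHIZ: children GHZ:{A,C,T}, I:{G} ∪→ {A,C,G,T}; cost 1
[col 7] ABGHIQZ: children ABQ:{A,G,T}, GHIZ:{A,C,G,T} ∩→ {A,G,T}; cost 0
per-site changes: [4, 3, 4, 3, 2, 3, 3, 5]; total = 27

T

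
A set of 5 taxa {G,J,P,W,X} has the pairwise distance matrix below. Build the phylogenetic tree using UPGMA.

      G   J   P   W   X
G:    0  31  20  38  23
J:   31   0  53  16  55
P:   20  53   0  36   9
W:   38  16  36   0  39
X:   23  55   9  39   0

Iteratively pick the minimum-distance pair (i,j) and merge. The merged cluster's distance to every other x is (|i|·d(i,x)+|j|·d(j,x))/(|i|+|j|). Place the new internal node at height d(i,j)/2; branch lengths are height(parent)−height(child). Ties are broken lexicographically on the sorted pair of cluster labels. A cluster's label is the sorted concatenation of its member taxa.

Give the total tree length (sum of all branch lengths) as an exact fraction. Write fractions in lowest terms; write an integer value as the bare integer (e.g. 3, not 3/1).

261/4

step 1: merge (P,X) at d=9; branch lengths P→9/2, X→9/2; new cluster PX
  updated: d(G,PX)=43/2, d(J,PX)=54, d(PX,W)=75/2
step 2: merge (J,W) at d=16; branch lengths J→8, W→8; new cluster JW
  updated: d(G,JW)=69/2, d(JW,PX)=183/4
step 3: merge (G,PX) at d=43/2; branch lengths G→43/4, PX→25/4; new cluster GPX
  updated: d(GPX,JW)=42
step 4: merge (GPX,JW) at d=42; branch lengths GPX→41/4, JW→13; new cluster GJPWX
final tree: ((G:43/4,(P:9/2,X:9/2):25/4):41/4,(J:8,W:8):13)
total length: 261/4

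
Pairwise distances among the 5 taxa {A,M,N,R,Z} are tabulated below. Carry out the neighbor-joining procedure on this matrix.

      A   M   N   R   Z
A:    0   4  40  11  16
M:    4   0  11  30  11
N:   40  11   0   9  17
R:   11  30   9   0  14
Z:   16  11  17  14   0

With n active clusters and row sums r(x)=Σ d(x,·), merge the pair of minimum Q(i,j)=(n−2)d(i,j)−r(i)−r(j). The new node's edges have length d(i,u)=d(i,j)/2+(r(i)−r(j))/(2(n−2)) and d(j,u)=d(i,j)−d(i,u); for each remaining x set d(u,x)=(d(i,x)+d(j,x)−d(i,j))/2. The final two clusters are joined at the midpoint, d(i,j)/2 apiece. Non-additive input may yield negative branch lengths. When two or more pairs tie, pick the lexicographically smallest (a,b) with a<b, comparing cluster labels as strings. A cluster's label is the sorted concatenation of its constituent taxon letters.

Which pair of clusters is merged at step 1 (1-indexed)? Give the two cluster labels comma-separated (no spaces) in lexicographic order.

A,M

iteration 1: select A,M (d=4, Q=-115); attach at lengths (9/2, -1/2); label the merged cluster AM
  updated: d(AM,N)=47/2, d(AM,R)=37/2, d(AM,Z)=23/2
iteration 2: select AM,Z (d=23/2, Q=-73); attach at lengths (17/2, 3); label the merged cluster AMZ
  updated: d(AMZ,N)=29/2, d(AMZ,R)=21/2
iteration 3: select AMZ,N (d=29/2, Q=-34); attach at lengths (8, 13/2); label the merged cluster AMNZ
  updated: d(AMNZ,R)=5/2
iteration 4: select AMNZ,R (d=5/2); attach at lengths (5/4, 5/4); label the merged cluster AMNRZ
final tree: ((((A:9/2,M:-1/2):17/2,Z:3):8,N:13/2):5/4,R:5/4)
total length: 65/2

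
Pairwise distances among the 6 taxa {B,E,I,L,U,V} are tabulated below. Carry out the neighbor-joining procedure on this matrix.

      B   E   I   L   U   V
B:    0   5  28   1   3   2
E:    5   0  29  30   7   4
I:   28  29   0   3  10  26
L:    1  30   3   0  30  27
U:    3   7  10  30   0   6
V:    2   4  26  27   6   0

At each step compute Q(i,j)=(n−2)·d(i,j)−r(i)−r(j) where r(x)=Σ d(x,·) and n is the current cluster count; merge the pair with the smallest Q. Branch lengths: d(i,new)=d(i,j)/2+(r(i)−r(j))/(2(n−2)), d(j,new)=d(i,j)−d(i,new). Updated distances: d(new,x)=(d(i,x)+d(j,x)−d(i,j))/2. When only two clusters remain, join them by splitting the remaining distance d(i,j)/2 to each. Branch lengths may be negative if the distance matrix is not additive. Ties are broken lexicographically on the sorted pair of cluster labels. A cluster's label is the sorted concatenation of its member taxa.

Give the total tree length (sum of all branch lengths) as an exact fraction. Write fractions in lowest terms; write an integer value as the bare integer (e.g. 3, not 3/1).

221/8

iteration 1: select I,L (d=3, Q=-175); attach at lengths (17/8, 7/8); label the merged cluster IL
  updated: d(B,IL)=13, d(E,IL)=28, d(IL,U)=37/2, d(IL,V)=25
iteration 2: select E,V (d=4, Q=-69); attach at lengths (19/6, 5/6); label the merged cluster EV
  updated: d(B,EV)=3/2, d(EV,IL)=49/2, d(EV,U)=9/2
iteration 3: select B,IL (d=13, Q=-95/2); attach at lengths (-25/8, 129/8); label the merged cluster BIL
  updated: d(BIL,EV)=13/2, d(BIL,U)=17/4
iteration 4: select BIL,EV (d=13/2, Q=-61/4); attach at lengths (25/8, 27/8); label the merged cluster BEILV
  updated: d(BEILV,U)=9/8
iteration 5: select BEILV,U (d=9/8); attach at lengths (9/16, 9/16); label the merged cluster BEILUV
final tree: (((B:-25/8,(I:17/8,L:7/8):129/8):25/8,(E:19/6,V:5/6):27/8):9/16,U:9/16)
total length: 221/8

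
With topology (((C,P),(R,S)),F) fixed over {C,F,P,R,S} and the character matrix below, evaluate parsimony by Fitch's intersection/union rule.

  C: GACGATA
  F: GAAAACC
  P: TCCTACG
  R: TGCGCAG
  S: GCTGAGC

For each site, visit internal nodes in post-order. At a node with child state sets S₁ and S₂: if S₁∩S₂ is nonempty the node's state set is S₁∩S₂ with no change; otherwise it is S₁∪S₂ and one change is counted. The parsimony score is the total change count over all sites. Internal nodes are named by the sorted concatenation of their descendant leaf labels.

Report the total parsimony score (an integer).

site 0, node CP: C={G} ∪ P={T} → {G,T} (+1)
site 0, node RS: R={T} ∪ S={G} → {G,T} (+1)
site 0, node CPRS: CP={G,T} ∩ RS={G,T} → {G,T} (+0)
site 0, node CFPRS: CPRS={G,T} ∩ F={G} → {G} (+0)
site 1, node CP: C={A} ∪ P={C} → {A,C} (+1)
site 1, node RS: R={G} ∪ S={C} → {C,G} (+1)
site 1, node CPRS: CP={A,C} ∩ RS={C,G} → {C} (+0)
site 1, node CFPRS: CPRS={C} ∪ F={A} → {A,C} (+1)
site 2, node CP: C={C} ∩ P={C} → {C} (+0)
site 2, node RS: R={C} ∪ S={T} → {C,T} (+1)
site 2, node CPRS: CP={C} ∩ RS={C,T} → {C} (+0)
site 2, node CFPRS: CPRS={C} ∪ F={A} → {A,C} (+1)
site 3, node CP: C={G} ∪ P={T} → {G,T} (+1)
site 3, node RS: R={G} ∩ S={G} → {G} (+0)
site 3, node CPRS: CP={G,T} ∩ RS={G} → {G} (+0)
site 3, node CFPRS: CPRS={G} ∪ F={A} → {A,G} (+1)
site 4, node CP: C={A} ∩ P={A} → {A} (+0)
site 4, node RS: R={C} ∪ S={A} → {A,C} (+1)
site 4, node CPRS: CP={A} ∩ RS={A,C} → {A} (+0)
site 4, node CFPRS: CPRS={A} ∩ F={A} → {A} (+0)
site 5, node CP: C={T} ∪ P={C} → {C,T} (+1)
site 5, node RS: R={A} ∪ S={G} → {A,G} (+1)
site 5, node CPRS: CP={C,T} ∪ RS={A,G} → {A,C,G,T} (+1)
site 5, node CFPRS: CPRS={A,C,G,T} ∩ F={C} → {C} (+0)
site 6, node CP: C={A} ∪ P={G} → {A,G} (+1)
site 6, node RS: R={G} ∪ S={C} → {C,G} (+1)
site 6, node CPRS: CP={A,G} ∩ RS={C,G} → {G} (+0)
site 6, node CFPRS: CPRS={G} ∪ F={C} → {C,G} (+1)
per-site changes: [2, 3, 2, 2, 1, 3, 3]; total = 16

16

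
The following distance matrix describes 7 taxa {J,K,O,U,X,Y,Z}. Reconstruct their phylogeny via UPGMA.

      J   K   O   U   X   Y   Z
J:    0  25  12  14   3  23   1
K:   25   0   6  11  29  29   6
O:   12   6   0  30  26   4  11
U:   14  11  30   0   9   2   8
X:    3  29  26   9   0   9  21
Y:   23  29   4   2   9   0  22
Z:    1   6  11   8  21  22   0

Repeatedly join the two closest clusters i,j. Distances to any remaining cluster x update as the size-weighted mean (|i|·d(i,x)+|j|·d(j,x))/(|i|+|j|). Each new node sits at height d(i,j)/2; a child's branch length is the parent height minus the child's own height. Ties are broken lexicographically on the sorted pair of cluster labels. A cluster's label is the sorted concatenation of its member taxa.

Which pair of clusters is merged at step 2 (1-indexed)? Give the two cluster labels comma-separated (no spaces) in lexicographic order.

U,Y

1. join J+Z (d=1) ⇒ JZ; edges |J|=1/2, |Z|=1/2
  updated: d(JZ,K)=31/2, d(JZ,O)=23/2, d(JZ,U)=11, d(JZ,X)=12, d(JZ,Y)=45/2
2. join U+Y (d=2) ⇒ UY; edges |U|=1, |Y|=1
  updated: d(JZ,UY)=67/4, d(K,UY)=20, d(O,UY)=17, d(UY,X)=9
3. join K+O (d=6) ⇒ KO; edges |K|=3, |O|=3
  updated: d(JZ,KO)=27/2, d(KO,UY)=37/2, d(KO,X)=55/2
4. join UY+X (d=9) ⇒ UXY; edges |UY|=7/2, |X|=9/2
  updated: d(JZ,UXY)=91/6, d(KO,UXY)=43/2
5. join JZ+KO (d=27/2) ⇒ JKOZ; edges |JZ|=25/4, |KO|=15/4
  updated: d(JKOZ,UXY)=55/3
6. join JKOZ+UXY (d=55/3) ⇒ JKOUXYZ; edges |JKOZ|=29/12, |UXY|=14/3
final tree: (((J:1/2,Z:1/2):25/4,(K:3,O:3):15/4):29/12,((U:1,Y:1):7/2,X:9/2):14/3)
total length: 409/12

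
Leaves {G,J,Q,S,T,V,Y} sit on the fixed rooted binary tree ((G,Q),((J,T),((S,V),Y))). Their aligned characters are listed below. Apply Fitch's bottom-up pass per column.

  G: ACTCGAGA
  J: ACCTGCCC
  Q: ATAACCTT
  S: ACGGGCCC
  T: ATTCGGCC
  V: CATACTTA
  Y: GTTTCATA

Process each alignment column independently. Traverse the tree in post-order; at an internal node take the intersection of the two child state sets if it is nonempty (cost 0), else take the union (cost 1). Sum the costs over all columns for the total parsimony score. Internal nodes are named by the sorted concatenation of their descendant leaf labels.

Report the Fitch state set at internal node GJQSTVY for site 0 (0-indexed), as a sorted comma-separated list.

A

[col 0] GQ: children G:{A}, Q:{A} ∩→ {A}; cost 0
[col 0] JT: children J:{A}, T:{A} ∩→ {A}; cost 0
[col 0] SV: children S:{A}, V:{C} ∪→ {A,C}; cost 1
[col 0] SVY: children SV:{A,C}, Y:{G} ∪→ {A,C,G}; cost 1
[col 0] JSTVY: children JT:{A}, SVY:{A,C,G} ∩→ {A}; cost 0
[col 0] GJQSTVY: children GQ:{A}, JSTVY:{A} ∩→ {A}; cost 0
[col 1] GQ: children G:{C}, Q:{T} ∪→ {C,T}; cost 1
[col 1] JT: children J:{C}, T:{T} ∪→ {C,T}; cost 1
[col 1] SV: children S:{C}, V:{A} ∪→ {A,C}; cost 1
[col 1] SVY: children SV:{A,C}, Y:{T} ∪→ {A,C,T}; cost 1
[col 1] JSTVY: children JT:{C,T}, SVY:{A,C,T} ∩→ {C,T}; cost 0
[col 1] GJQSTVY: children GQ:{C,T}, JSTVY:{C,T} ∩→ {C,T}; cost 0
[col 2] GQ: children G:{T}, Q:{A} ∪→ {A,T}; cost 1
[col 2] JT: children J:{C}, T:{T} ∪→ {C,T}; cost 1
[col 2] SV: children S:{G}, V:{T} ∪→ {G,T}; cost 1
[col 2] SVY: children SV:{G,T}, Y:{T} ∩→ {T}; cost 0
[col 2] JSTVY: children JT:{C,T}, SVY:{T} ∩→ {T}; cost 0
[col 2] GJQSTVY: children GQ:{A,T}, JSTVY:{T} ∩→ {T}; cost 0
[col 3] GQ: children G:{C}, Q:{A} ∪→ {A,C}; cost 1
[col 3] JT: children J:{T}, T:{C} ∪→ {C,T}; cost 1
[col 3] SV: children S:{G}, V:{A} ∪→ {A,G}; cost 1
[col 3] SVY: children SV:{A,G}, Y:{T} ∪→ {A,G,T}; cost 1
[col 3] JSTVY: children JT:{C,T}, SVY:{A,G,T} ∩→ {T}; cost 0
[col 3] GJQSTVY: children GQ:{A,C}, JSTVY:{T} ∪→ {A,C,T}; cost 1
[col 4] GQ: children G:{G}, Q:{C} ∪→ {C,G}; cost 1
[col 4] JT: children J:{G}, T:{G} ∩→ {G}; cost 0
[col 4] SV: children S:{G}, V:{C} ∪→ {C,G}; cost 1
[col 4] SVY: children SV:{C,G}, Y:{C} ∩→ {C}; cost 0
[col 4] JSTVY: children JT:{G}, SVY:{C} ∪→ {C,G}; cost 1
[col 4] GJQSTVY: children GQ:{C,G}, JSTVY:{C,G} ∩→ {C,G}; cost 0
[col 5] GQ: children G:{A}, Q:{C} ∪→ {A,C}; cost 1
[col 5] JT: children J:{C}, T:{G} ∪→ {C,G}; cost 1
[col 5] SV: children S:{C}, V:{T} ∪→ {C,T}; cost 1
[col 5] SVY: children SV:{C,T}, Y:{A} ∪→ {A,C,T}; cost 1
[col 5] JSTVY: children JT:{C,G}, SVY:{A,C,T} ∩→ {C}; cost 0
[col 5] GJQSTVY: children GQ:{A,C}, JSTVY:{C} ∩→ {C}; cost 0
[col 6] GQ: children G:{G}, Q:{T} ∪→ {G,T}; cost 1
[col 6] JT: children J:{C}, T:{C} ∩→ {C}; cost 0
[col 6] SV: children S:{C}, V:{T} ∪→ {C,T}; cost 1
[col 6] SVY: children SV:{C,T}, Y:{T} ∩→ {T}; cost 0
[col 6] JSTVY: children JT:{C}, SVY:{T} ∪→ {C,T}; cost 1
[col 6] GJQSTVY: children GQ:{G,T}, JSTVY:{C,T} ∩→ {T}; cost 0
[col 7] GQ: children G:{A}, Q:{T} ∪→ {A,T}; cost 1
[col 7] JT: children J:{C}, T:{C} ∩→ {C}; cost 0
[col 7] SV: children S:{C}, V:{A} ∪→ {A,C}; cost 1
[col 7] SVY: children SV:{A,C}, Y:{A} ∩→ {A}; cost 0
[col 7] JSTVY: children JT:{C}, SVY:{A} ∪→ {A,C}; cost 1
[col 7] GJQSTVY: children GQ:{A,T}, JSTVY:{A,C} ∩→ {A}; cost 0
per-site changes: [2, 4, 3, 5, 3, 4, 3, 3]; total = 27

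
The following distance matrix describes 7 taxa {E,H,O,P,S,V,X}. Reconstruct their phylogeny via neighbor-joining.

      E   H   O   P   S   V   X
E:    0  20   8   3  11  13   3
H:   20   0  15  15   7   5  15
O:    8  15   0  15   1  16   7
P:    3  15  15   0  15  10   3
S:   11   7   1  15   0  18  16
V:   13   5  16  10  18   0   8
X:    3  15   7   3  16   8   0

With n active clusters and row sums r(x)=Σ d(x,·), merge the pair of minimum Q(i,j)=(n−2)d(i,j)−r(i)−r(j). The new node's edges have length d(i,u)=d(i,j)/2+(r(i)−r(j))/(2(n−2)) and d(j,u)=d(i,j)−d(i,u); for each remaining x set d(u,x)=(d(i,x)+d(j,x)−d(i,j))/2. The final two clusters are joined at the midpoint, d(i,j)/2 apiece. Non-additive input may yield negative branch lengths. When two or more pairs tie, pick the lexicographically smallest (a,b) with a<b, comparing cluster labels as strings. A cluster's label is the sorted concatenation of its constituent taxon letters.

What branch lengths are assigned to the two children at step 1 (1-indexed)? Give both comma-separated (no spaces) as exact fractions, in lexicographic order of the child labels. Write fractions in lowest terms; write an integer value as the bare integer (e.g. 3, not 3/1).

-1/10,11/10

iteration 1: select O,S (d=1, Q=-125); attach at lengths (-1/10, 11/10); label the merged cluster OS
  updated: d(E,OS)=9, d(H,OS)=21/2, d(OS,P)=29/2, d(OS,V)=33/2, d(OS,X)=11
iteration 2: select H,V (d=5, Q=-98); attach at lengths (33/8, 7/8); label the merged cluster HV
  updated: d(E,HV)=14, d(HV,OS)=11, d(HV,P)=10, d(HV,X)=9
iteration 3: select HV,OS (d=11, Q=-113/2); attach at lengths (21/4, 23/4); label the merged cluster HOSV
  updated: d(E,HOSV)=6, d(HOSV,P)=27/4, d(HOSV,X)=9/2
iteration 4: select E,P (d=3, Q=-75/4); attach at lengths (21/16, 27/16); label the merged cluster EP
  updated: d(EP,HOSV)=39/8, d(EP,X)=3/2
iteration 5: select EP,HOSV (d=39/8, Q=-87/8); attach at lengths (15/16, 63/16); label the merged cluster EHOPSV
  updated: d(EHOPSV,X)=9/16
iteration 6: select EHOPSV,X (d=9/16); attach at lengths (9/32, 9/32); label the merged cluster EHOPSVX
final tree: (((E:21/16,P:27/16):15/16,((H:33/8,V:7/8):21/4,(O:-1/10,S:11/10):23/4):63/16):9/32,X:9/32)
total length: 407/16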